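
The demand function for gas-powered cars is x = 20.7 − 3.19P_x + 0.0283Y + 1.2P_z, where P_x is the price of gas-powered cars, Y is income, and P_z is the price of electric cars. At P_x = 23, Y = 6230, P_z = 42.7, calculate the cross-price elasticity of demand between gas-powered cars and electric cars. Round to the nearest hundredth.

0.29

Evaluating quantity at (P_x, Y, P_z) gives x = 20.7 − 3.19(23) + 0.0283(6230) + 1.2(42.7) = 20.7 − 73.37 + 176.309 + 51.24 = 174.879.
∂x/∂P_z = +1.2, so E_xy = 1.2·(42.7/174.879) ≈ 0.29.
E_xy > 0: the goods are substitutes.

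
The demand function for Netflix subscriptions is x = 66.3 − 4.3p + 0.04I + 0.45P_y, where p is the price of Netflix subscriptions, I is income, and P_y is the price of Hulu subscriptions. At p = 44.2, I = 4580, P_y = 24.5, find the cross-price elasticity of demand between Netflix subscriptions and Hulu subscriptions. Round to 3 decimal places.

0.156

First evaluate x: 66.3 − 4.3(44.2) + 0.04(4580) + 0.45(24.5) = 66.3 − 190.06 + 183.2 + 11.025 = 70.465.
∂x/∂P_y = +0.45, so E_xy = 0.45·(24.5/70.465) ≈ 0.156.
E_xy > 0: the goods are substitutes.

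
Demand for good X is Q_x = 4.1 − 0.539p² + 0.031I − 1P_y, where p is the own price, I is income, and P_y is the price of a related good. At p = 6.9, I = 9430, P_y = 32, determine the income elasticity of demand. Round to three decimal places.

1.224

Substituting, Q_x = 4.1 − 0.539(6.9)² + 0.031(9430) − 1(32) = 4.1 − 25.6618 + 292.33 − 32 = 238.7682.
∂Q_x/∂I = +0.031, so E_I = 0.031·(9430/238.7682) ≈ 1.224.
E_I > 1: normal good (luxury).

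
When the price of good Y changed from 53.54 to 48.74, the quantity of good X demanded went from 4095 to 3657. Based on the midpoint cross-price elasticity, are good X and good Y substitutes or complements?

%ΔQ_x = (3657 − 4095)/[(4095+3657)/2] = -438/3876 ≈ -0.1130.
%ΔP_y = (48.74 − 53.54)/[(53.54+48.74)/2] ≈ -0.0939.
E_xy = -0.1130/-0.0939 ≈ 1.204.
E_xy > 0, so the goods are substitutes.

substitutes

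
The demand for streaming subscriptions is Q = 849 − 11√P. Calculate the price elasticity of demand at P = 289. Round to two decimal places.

-0.14

At P = 289, Q = 662.
dQ/dP = −11/(2√P) = −11/(2·17).
Point elasticity E = (dQ/dP)·(P/Q) = -0.3235 × 289/662 ≈ -0.14.
|E| < 1, so demand is inelastic at this price.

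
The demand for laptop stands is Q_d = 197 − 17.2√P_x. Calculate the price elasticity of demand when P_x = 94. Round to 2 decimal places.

-2.76

At P_x = 94, Q_d = 30.2398.
dQ_d/dP_x = −17.2/(2√P_x) = −17.2/(2·9.6954).
Point elasticity E = (dQ_d/dP_x)·(P_x/Q_d) = -0.887 × 94/30.2398 ≈ -2.76.
|E| > 1, so demand is elastic at this price.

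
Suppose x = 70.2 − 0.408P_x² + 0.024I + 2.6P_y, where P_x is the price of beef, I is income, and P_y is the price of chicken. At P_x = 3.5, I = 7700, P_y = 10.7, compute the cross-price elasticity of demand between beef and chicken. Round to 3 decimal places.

Evaluating quantity at (P_x, I, P_y) gives x = 70.2 − 0.408(3.5)² + 0.024(7700) + 2.6(10.7) = 70.2 − 4.998 + 184.8 + 27.82 = 277.822.
∂x/∂P_y = +2.6, so E_xy = 2.6·(10.7/277.822) ≈ 0.100.
E_xy > 0: the goods are substitutes.

0.100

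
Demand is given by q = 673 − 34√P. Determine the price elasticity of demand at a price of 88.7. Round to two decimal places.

At P = 88.7, q = 352.7857.
dq/dP = −34/(2√P) = −34/(2·9.4181).
Point elasticity E = (dq/dP)·(P/q) = -1.805 × 88.7/352.7857 ≈ -0.45.
|E| < 1, so demand is inelastic at this price.

-0.45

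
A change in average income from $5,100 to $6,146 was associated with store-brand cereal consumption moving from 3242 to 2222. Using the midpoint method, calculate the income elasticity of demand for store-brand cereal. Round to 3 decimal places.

%ΔQ = (2222 − 3242)/[(3242+2222)/2] = -1020/2732 ≈ -0.3734.
%ΔI = (6,146 − 5,100)/[(5,100+6,146)/2] = 1046/5623 ≈ 0.1860.
E_I = %ΔQ/%ΔI ≈ -2.007.
E_I < 0: inferior good.

-2.007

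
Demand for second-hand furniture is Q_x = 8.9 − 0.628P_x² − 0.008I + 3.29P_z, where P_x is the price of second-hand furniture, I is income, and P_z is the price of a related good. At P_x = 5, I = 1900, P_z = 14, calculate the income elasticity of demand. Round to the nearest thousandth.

-0.632

Q_x = 8.9 − 0.628(5)² − 0.008(1900) + 3.29(14) = 8.9 − 15.7 − 15.2 + 46.06 = 24.06.
∂Q_x/∂I = −0.008, so E_I = -0.008·(1900/24.06) ≈ -0.632.
E_I < 0: inferior good.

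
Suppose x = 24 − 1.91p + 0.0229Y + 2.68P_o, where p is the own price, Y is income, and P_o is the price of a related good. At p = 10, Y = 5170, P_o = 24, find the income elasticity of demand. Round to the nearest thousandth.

0.631

x = 24 − 1.91(10) + 0.0229(5170) + 2.68(24) = 24 − 19.1 + 118.393 + 64.32 = 187.613.
∂x/∂Y = +0.0229, so E_I = 0.0229·(5170/187.613) ≈ 0.631.
E_I ∈ (0,1): normal good (necessity).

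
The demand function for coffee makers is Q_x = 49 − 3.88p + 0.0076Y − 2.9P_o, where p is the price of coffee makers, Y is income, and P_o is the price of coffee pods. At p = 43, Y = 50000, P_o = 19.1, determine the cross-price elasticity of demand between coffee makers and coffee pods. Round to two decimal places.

-0.27

Evaluating quantity at (p, Y, P_o) gives Q_x = 49 − 3.88(43) + 0.0076(50000) − 2.9(19.1) = 49 − 166.84 + 380 − 55.39 = 206.77.
∂Q_x/∂P_o = −2.9, so E_xy = -2.9·(19.1/206.77) ≈ -0.27.
E_xy < 0: the goods are complements.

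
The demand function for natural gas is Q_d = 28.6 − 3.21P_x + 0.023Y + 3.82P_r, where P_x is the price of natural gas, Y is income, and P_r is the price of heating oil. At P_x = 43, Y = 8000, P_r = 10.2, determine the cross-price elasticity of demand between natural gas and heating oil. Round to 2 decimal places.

0.34

Q_d = 28.6 − 3.21(43) + 0.023(8000) + 3.82(10.2) = 28.6 − 138.03 + 184 + 38.964 = 113.534.
∂Q_d/∂P_r = +3.82, so E_xy = 3.82·(10.2/113.534) ≈ 0.34.
E_xy > 0: the goods are substitutes.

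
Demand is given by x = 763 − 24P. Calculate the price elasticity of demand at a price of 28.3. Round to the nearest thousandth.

-8.105

At P = 28.3, x = 83.8.
dx/dP = −24.
Point elasticity E = (dx/dP)·(P/x) = -24 × 28.3/83.8 ≈ -8.105.
|E| > 1, so demand is elastic at this price.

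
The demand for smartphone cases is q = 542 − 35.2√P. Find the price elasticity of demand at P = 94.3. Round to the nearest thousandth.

-0.854

At P = 94.3, q = 200.1792.
dq/dP = −35.2/(2√P) = −35.2/(2·9.7108).
Point elasticity E = (dq/dP)·(P/q) = -1.8124 × 94.3/200.1792 ≈ -0.854.
|E| < 1, so demand is inelastic at this price.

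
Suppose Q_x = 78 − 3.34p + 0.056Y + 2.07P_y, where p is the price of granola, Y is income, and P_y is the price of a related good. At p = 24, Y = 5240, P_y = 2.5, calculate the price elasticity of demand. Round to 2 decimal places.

-0.27

First evaluate Q_x: 78 − 3.34(24) + 0.056(5240) + 2.07(2.5) = 78 − 80.16 + 293.44 + 5.175 = 296.455.
∂Q_x/∂p = −3.34, so E_p = (−3.34)·(24/296.455) ≈ -0.27.
|E_p| < 1: demand is inelastic.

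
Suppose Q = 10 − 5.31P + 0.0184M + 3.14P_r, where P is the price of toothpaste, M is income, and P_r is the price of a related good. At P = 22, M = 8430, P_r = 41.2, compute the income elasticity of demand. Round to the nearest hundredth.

0.87

Evaluating quantity at (P, M, P_r) gives Q = 10 − 5.31(22) + 0.0184(8430) + 3.14(41.2) = 10 − 116.82 + 155.112 + 129.368 = 177.66.
∂Q/∂M = +0.0184, so E_I = 0.0184·(8430/177.66) ≈ 0.87.
E_I ∈ (0,1): normal good (necessity).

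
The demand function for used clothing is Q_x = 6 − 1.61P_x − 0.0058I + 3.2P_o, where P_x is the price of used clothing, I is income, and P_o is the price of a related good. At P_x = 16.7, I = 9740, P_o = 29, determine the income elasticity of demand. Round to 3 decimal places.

First evaluate Q_x: 6 − 1.61(16.7) − 0.0058(9740) + 3.2(29) = 6 − 26.887 − 56.492 + 92.8 = 15.421.
∂Q_x/∂I = −0.0058, so E_I = -0.0058·(9740/15.421) ≈ -3.663.
E_I < 0: inferior good.

-3.663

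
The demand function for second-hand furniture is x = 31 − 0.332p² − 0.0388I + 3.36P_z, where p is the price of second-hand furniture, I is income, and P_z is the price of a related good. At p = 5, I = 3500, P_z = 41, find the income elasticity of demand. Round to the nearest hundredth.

-5.51

Substituting, x = 31 − 0.332(5)² − 0.0388(3500) + 3.36(41) = 31 − 8.3 − 135.8 + 137.76 = 24.66.
∂x/∂I = −0.0388, so E_I = -0.0388·(3500/24.66) ≈ -5.51.
E_I < 0: inferior good.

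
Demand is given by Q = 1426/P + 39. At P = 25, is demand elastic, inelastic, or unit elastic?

inelastic

At P = 25, Q = 96.04.
dQ/dP = −1426/P² = −2.2816.
Point elasticity E = (dQ/dP)·(P/Q) = -2.2816 × 25/96.04 ≈ -0.594.
|E| ≈ 0.594 < 1, so demand is inelastic.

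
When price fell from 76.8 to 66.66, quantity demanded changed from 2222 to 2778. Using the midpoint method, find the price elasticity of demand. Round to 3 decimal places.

-1.573

%Δq = (2778 − 2222)/[(2222 + 2778)/2] = 556/2500 ≈ 0.2224.
%Δp = (66.66 − 76.8)/[(76.8 + 66.66)/2] = -10.14/71.73 ≈ -0.1414.
Arc elasticity E = %Δq/%Δp ≈ 0.2224/-0.1414 ≈ -1.573.
|E| > 1: demand is elastic over this range.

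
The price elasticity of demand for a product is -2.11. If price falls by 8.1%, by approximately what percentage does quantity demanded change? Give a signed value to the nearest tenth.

%ΔQ ≈ E × %ΔP = (-2.11) × (-8.1%) ≈ 17.1%.

17.1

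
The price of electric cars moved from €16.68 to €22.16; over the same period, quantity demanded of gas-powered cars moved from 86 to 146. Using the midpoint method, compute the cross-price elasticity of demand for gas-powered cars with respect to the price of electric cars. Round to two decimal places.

1.83

%ΔQ_x = (146 − 86)/[(86+146)/2] = 60/116 ≈ 0.5172.
%ΔP_y = (22.16 − 16.68)/[(16.68+22.16)/2] ≈ 0.2822.
E_xy = 0.5172/0.2822 ≈ 1.83.
E_xy > 0, so gas-powered cars and electric cars are substitutes.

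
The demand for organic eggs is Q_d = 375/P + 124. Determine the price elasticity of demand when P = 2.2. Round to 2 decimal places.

At P = 2.2, Q_d = 294.4545.
dQ_d/dP = −375/P² = −77.4793.
Point elasticity E = (dQ_d/dP)·(P/Q_d) = -77.4793 × 2.2/294.4545 ≈ -0.58.
|E| < 1, so demand is inelastic at this price.

-0.58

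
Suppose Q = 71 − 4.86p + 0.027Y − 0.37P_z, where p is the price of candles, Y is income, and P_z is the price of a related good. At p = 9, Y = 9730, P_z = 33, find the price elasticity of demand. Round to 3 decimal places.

-0.157

At the given point, Q = 71 − 4.86(9) + 0.027(9730) − 0.37(33) = 71 − 43.74 + 262.71 − 12.21 = 277.76.
∂Q/∂p = −4.86, so E_p = (−4.86)·(9/277.76) ≈ -0.157.
|E_p| < 1: demand is inelastic.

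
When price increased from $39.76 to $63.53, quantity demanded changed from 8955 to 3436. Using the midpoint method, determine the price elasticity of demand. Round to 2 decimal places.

-1.94

%Δq = (3436 − 8955)/[(8955 + 3436)/2] = -5519/6195.5 ≈ -0.8908.
%ΔP = (63.53 − 39.76)/[(39.76 + 63.53)/2] = 23.77/51.645 ≈ 0.4603.
Arc elasticity E = %Δq/%ΔP ≈ -0.8908/0.4603 ≈ -1.94.
|E| > 1: demand is elastic over this range.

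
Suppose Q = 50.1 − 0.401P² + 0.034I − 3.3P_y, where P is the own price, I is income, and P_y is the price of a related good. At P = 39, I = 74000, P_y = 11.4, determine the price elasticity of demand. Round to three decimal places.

-0.636

Substituting, Q = 50.1 − 0.401(39)² + 0.034(74000) − 3.3(11.4) = 50.1 − 609.921 + 2516 − 37.62 = 1918.559.
∂Q/∂P = −2·0.401·P = -31.278, so E_p = -31.278·(39/1918.559) ≈ -0.636.
|E_p| < 1: demand is inelastic.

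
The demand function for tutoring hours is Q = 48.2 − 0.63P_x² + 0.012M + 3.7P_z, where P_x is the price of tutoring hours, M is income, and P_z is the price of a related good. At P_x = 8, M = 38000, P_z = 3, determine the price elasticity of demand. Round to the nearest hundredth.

First evaluate Q: 48.2 − 0.63(8)² + 0.012(38000) + 3.7(3) = 48.2 − 40.32 + 456 + 11.1 = 474.98.
∂Q/∂P_x = −2·0.63·P_x = -10.08, so E_p = -10.08·(8/474.98) ≈ -0.17.
|E_p| < 1: demand is inelastic.

-0.17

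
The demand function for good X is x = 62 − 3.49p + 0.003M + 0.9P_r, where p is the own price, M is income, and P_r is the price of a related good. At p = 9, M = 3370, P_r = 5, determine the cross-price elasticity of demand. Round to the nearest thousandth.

0.100

x = 62 − 3.49(9) + 0.003(3370) + 0.9(5) = 62 − 31.41 + 10.11 + 4.5 = 45.2.
∂x/∂P_r = +0.9, so E_xy = 0.9·(5/45.2) ≈ 0.100.
E_xy > 0: the goods are substitutes.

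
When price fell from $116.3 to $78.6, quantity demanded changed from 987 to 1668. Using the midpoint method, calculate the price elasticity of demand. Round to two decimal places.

%ΔQ = (1668 − 987)/[(987 + 1668)/2] = 681/1327.5 ≈ 0.5130.
%Δp = (78.6 − 116.3)/[(116.3 + 78.6)/2] = -37.7/97.45 ≈ -0.3869.
Arc elasticity E = %ΔQ/%Δp ≈ 0.5130/-0.3869 ≈ -1.33.
|E| > 1: demand is elastic over this range.

-1.33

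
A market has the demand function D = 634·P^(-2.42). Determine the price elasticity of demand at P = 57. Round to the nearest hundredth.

For a Cobb–Douglas (constant-elasticity) form D = A·P^α·…, the elasticity with respect to P equals the exponent α at every point.
Here the exponent on P is -2.42, so the price elasticity of demand is -2.42.

-2.42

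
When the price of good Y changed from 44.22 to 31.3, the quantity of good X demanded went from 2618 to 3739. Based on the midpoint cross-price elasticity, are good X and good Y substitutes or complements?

%ΔQ_x = (3739 − 2618)/[(2618+3739)/2] = 1121/3178.5 ≈ 0.3527.
%ΔP_y = (31.3 − 44.22)/[(44.22+31.3)/2] ≈ -0.3422.
E_xy = 0.3527/-0.3422 ≈ -1.031.
E_xy < 0, so the goods are complements.

complements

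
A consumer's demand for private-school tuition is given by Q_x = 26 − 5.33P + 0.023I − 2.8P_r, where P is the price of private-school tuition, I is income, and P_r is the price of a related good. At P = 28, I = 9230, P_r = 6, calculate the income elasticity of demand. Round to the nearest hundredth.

2.94

Q_x = 26 − 5.33(28) + 0.023(9230) − 2.8(6) = 26 − 149.24 + 212.29 − 16.8 = 72.25.
∂Q_x/∂I = +0.023, so E_I = 0.023·(9230/72.25) ≈ 2.94.
E_I > 1: normal good (luxury).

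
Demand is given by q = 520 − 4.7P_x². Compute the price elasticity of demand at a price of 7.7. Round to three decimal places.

At P_x = 7.7, q = 241.337.
dq/dP_x = −2·4.7·P_x = −72.38.
Point elasticity E = (dq/dP_x)·(P_x/q) = -72.38 × 7.7/241.337 ≈ -2.309.
|E| > 1, so demand is elastic at this price.

-2.309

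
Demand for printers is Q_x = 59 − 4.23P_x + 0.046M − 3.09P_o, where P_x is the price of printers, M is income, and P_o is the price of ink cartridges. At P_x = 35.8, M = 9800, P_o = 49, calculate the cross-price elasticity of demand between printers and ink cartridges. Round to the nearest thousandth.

-0.732

Evaluating quantity at (P_x, M, P_o) gives Q_x = 59 − 4.23(35.8) + 0.046(9800) − 3.09(49) = 59 − 151.434 + 450.8 − 151.41 = 206.956.
∂Q_x/∂P_o = −3.09, so E_xy = -3.09·(49/206.956) ≈ -0.732.
E_xy < 0: the goods are complements.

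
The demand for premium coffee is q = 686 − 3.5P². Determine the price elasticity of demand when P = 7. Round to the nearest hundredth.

-0.67

At P = 7, q = 514.5.
dq/dP = −2·3.5·P = −49.
Point elasticity E = (dq/dP)·(P/q) = -49 × 7/514.5 ≈ -0.67.
|E| < 1, so demand is inelastic at this price.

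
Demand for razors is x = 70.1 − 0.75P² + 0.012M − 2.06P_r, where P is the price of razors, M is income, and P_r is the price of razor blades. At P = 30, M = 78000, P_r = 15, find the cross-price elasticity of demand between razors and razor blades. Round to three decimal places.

-0.103

x = 70.1 − 0.75(30)² + 0.012(78000) − 2.06(15) = 70.1 − 675 + 936 − 30.9 = 300.2.
∂x/∂P_r = −2.06, so E_xy = -2.06·(15/300.2) ≈ -0.103.
E_xy < 0: the goods are complements.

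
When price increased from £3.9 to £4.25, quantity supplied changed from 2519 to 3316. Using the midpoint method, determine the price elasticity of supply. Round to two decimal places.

3.18

%ΔQ = (3316 − 2519)/[(2519 + 3316)/2] = 797/2917.5 ≈ 0.2732.
%ΔP = (4.25 − 3.9)/[(3.9 + 4.25)/2] = 0.35/4.075 ≈ 0.0859.
Arc elasticity E = %ΔQ/%ΔP ≈ 0.2732/0.0859 ≈ 3.18.
|E| > 1: supply is elastic over this range.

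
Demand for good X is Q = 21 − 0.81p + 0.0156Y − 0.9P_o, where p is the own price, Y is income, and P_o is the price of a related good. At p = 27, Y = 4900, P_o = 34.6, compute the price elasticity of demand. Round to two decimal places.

-0.49

First evaluate Q: 21 − 0.81(27) + 0.0156(4900) − 0.9(34.6) = 21 − 21.87 + 76.44 − 31.14 = 44.43.
∂Q/∂p = −0.81, so E_p = (−0.81)·(27/44.43) ≈ -0.49.
|E_p| < 1: demand is inelastic.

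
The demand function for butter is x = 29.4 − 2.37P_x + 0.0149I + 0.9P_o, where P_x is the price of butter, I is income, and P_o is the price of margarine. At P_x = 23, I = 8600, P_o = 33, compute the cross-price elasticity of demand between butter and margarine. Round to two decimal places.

0.22

At the given point, x = 29.4 − 2.37(23) + 0.0149(8600) + 0.9(33) = 29.4 − 54.51 + 128.14 + 29.7 = 132.73.
∂x/∂P_o = +0.9, so E_xy = 0.9·(33/132.73) ≈ 0.22.
E_xy > 0: the goods are substitutes.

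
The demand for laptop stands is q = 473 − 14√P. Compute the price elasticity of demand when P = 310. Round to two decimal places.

-0.54

At P = 310, q = 226.5046.
dq/dP = −14/(2√P) = −14/(2·17.6068).
Point elasticity E = (dq/dP)·(P/q) = -0.3976 × 310/226.5046 ≈ -0.54.
|E| < 1, so demand is inelastic at this price.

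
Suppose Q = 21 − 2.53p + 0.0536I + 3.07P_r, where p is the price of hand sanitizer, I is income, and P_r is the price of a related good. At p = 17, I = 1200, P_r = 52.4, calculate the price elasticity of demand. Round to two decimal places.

-0.21

Evaluating quantity at (p, I, P_r) gives Q = 21 − 2.53(17) + 0.0536(1200) + 3.07(52.4) = 21 − 43.01 + 64.32 + 160.868 = 203.178.
∂Q/∂p = −2.53, so E_p = (−2.53)·(17/203.178) ≈ -0.21.
|E_p| < 1: demand is inelastic.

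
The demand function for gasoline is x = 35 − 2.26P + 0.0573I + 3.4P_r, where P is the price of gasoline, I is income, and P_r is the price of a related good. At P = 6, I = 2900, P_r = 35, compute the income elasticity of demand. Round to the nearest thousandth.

Evaluating quantity at (P, I, P_r) gives x = 35 − 2.26(6) + 0.0573(2900) + 3.4(35) = 35 − 13.56 + 166.17 + 119 = 306.61.
∂x/∂I = +0.0573, so E_I = 0.0573·(2900/306.61) ≈ 0.542.
E_I ∈ (0,1): normal good (necessity).

0.542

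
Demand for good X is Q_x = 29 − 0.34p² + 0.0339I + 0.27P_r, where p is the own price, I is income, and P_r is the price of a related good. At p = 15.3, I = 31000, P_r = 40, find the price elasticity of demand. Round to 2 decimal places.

Substituting, Q_x = 29 − 0.34(15.3)² + 0.0339(31000) + 0.27(40) = 29 − 79.5906 + 1050.9 + 10.8 = 1011.1094.
∂Q_x/∂p = −2·0.34·p = -10.404, so E_p = -10.404·(15.3/1011.1094) ≈ -0.16.
|E_p| < 1: demand is inelastic.

-0.16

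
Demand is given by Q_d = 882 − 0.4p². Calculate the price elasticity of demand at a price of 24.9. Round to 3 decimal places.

At p = 24.9, Q_d = 633.996.
dQ_d/dp = −2·0.4·p = −19.92.
Point elasticity E = (dQ_d/dp)·(p/Q_d) = -19.92 × 24.9/633.996 ≈ -0.782.
|E| < 1, so demand is inelastic at this price.

-0.782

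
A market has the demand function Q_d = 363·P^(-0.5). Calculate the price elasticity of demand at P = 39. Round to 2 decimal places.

-0.50

For a Cobb–Douglas (constant-elasticity) form Q_d = A·P^α·…, the elasticity with respect to P equals the exponent α at every point.
Here the exponent on P is -0.5, so the price elasticity of demand is -0.50.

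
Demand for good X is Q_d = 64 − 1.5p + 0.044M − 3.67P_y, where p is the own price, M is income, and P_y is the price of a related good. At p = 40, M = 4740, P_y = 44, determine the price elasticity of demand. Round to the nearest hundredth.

-1.17

Substituting, Q_d = 64 − 1.5(40) + 0.044(4740) − 3.67(44) = 64 − 60 + 208.56 − 161.48 = 51.08.
∂Q_d/∂p = −1.5, so E_p = (−1.5)·(40/51.08) ≈ -1.17.
|E_p| > 1: demand is elastic.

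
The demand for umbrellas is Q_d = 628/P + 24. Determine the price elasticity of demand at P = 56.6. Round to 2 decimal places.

-0.32

At P = 56.6, Q_d = 35.0954.
dQ_d/dP = −628/P² = −0.196.
Point elasticity E = (dQ_d/dP)·(P/Q_d) = -0.196 × 56.6/35.0954 ≈ -0.32.
|E| < 1, so demand is inelastic at this price.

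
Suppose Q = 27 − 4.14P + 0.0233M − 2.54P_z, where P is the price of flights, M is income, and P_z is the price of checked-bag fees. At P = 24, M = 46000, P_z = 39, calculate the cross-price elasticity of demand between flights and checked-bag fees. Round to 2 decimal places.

-0.11

Q = 27 − 4.14(24) + 0.0233(46000) − 2.54(39) = 27 − 99.36 + 1071.8 − 99.06 = 900.38.
∂Q/∂P_z = −2.54, so E_xy = -2.54·(39/900.38) ≈ -0.11.
E_xy < 0: the goods are complements.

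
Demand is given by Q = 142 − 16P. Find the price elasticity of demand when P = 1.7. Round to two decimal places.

At P = 1.7, Q = 114.8.
dQ/dP = −16.
Point elasticity E = (dQ/dP)·(P/Q) = -16 × 1.7/114.8 ≈ -0.24.
|E| < 1, so demand is inelastic at this price.

-0.24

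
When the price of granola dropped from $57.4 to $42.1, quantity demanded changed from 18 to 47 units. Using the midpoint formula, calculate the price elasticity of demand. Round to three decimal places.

-2.901

%ΔQ = (47 − 18)/[(18 + 47)/2] = 29/32.5 ≈ 0.8923.
%ΔP = (42.1 − 57.4)/[(57.4 + 42.1)/2] = -15.3/49.75 ≈ -0.3075.
Arc elasticity E = %ΔQ/%ΔP ≈ 0.8923/-0.3075 ≈ -2.901.
|E| > 1: demand is elastic over this range.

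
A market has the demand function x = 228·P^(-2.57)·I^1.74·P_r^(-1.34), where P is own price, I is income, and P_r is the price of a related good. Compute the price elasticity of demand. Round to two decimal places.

-2.57

For a Cobb–Douglas (constant-elasticity) form x = A·P^α·…, the elasticity with respect to P equals the exponent α at every point.
Here the exponent on P is -2.57, so the price elasticity of demand is -2.57.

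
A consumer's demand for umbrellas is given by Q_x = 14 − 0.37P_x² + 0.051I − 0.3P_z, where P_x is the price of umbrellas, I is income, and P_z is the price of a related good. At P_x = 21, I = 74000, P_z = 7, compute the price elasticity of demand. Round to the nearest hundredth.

Q_x = 14 − 0.37(21)² + 0.051(74000) − 0.3(7) = 14 − 163.17 + 3774 − 2.1 = 3622.73.
∂Q_x/∂P_x = −2·0.37·P_x = -15.54, so E_p = -15.54·(21/3622.73) ≈ -0.09.
|E_p| < 1: demand is inelastic.

-0.09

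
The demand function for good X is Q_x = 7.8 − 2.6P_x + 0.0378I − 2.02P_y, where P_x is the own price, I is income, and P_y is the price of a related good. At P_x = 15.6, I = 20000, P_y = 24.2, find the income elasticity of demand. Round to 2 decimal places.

Q_x = 7.8 − 2.6(15.6) + 0.0378(20000) − 2.02(24.2) = 7.8 − 40.56 + 756 − 48.884 = 674.356.
∂Q_x/∂I = +0.0378, so E_I = 0.0378·(20000/674.356) ≈ 1.12.
E_I > 1: normal good (luxury).

1.12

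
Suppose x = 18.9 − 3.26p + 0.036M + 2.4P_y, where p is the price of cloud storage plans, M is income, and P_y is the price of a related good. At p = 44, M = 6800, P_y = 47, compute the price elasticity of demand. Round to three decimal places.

-0.615

Evaluating quantity at (p, M, P_y) gives x = 18.9 − 3.26(44) + 0.036(6800) + 2.4(47) = 18.9 − 143.44 + 244.8 + 112.8 = 233.06.
∂x/∂p = −3.26, so E_p = (−3.26)·(44/233.06) ≈ -0.615.
|E_p| < 1: demand is inelastic.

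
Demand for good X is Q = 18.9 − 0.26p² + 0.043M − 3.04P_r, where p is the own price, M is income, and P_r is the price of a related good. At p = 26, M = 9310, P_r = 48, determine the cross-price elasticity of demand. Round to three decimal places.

-1.496

Evaluating quantity at (p, M, P_r) gives Q = 18.9 − 0.26(26)² + 0.043(9310) − 3.04(48) = 18.9 − 175.76 + 400.33 − 145.92 = 97.55.
∂Q/∂P_r = −3.04, so E_xy = -3.04·(48/97.55) ≈ -1.496.
E_xy < 0: the goods are complements.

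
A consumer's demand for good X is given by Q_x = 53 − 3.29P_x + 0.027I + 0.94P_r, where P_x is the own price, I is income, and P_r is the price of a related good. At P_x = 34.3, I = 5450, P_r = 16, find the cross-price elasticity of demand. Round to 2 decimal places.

0.15

At the given point, Q_x = 53 − 3.29(34.3) + 0.027(5450) + 0.94(16) = 53 − 112.847 + 147.15 + 15.04 = 102.343.
∂Q_x/∂P_r = +0.94, so E_xy = 0.94·(16/102.343) ≈ 0.15.
E_xy > 0: the goods are substitutes.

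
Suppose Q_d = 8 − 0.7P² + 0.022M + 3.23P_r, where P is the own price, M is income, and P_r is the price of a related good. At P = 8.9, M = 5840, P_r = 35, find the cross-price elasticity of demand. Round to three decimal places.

At the given point, Q_d = 8 − 0.7(8.9)² + 0.022(5840) + 3.23(35) = 8 − 55.447 + 128.48 + 113.05 = 194.083.
∂Q_d/∂P_r = +3.23, so E_xy = 3.23·(35/194.083) ≈ 0.582.
E_xy > 0: the goods are substitutes.

0.582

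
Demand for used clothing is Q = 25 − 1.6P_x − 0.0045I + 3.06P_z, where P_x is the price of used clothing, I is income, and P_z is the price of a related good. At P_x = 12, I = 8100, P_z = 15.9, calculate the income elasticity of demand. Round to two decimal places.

-2.02

Q = 25 − 1.6(12) − 0.0045(8100) + 3.06(15.9) = 25 − 19.2 − 36.45 + 48.654 = 18.004.
∂Q/∂I = −0.0045, so E_I = -0.0045·(8100/18.004) ≈ -2.02.
E_I < 0: inferior good.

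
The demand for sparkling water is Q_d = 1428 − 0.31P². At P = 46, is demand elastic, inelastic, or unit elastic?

elastic

At P = 46, Q_d = 772.04.
dQ_d/dP = −2·0.31·P = −28.52.
Point elasticity E = (dQ_d/dP)·(P/Q_d) = -28.52 × 46/772.04 ≈ -1.699.
|E| ≈ 1.699 > 1, so demand is elastic.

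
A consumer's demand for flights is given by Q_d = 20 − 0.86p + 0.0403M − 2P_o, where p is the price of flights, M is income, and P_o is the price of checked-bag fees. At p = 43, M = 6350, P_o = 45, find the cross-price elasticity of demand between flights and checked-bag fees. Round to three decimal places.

-0.604

At the given point, Q_d = 20 − 0.86(43) + 0.0403(6350) − 2(45) = 20 − 36.98 + 255.905 − 90 = 148.925.
∂Q_d/∂P_o = −2, so E_xy = -2·(45/148.925) ≈ -0.604.
E_xy < 0: the goods are complements.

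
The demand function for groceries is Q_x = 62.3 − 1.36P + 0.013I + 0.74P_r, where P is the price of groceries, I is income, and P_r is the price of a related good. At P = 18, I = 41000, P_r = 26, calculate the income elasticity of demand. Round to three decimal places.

0.903

Substituting, Q_x = 62.3 − 1.36(18) + 0.013(41000) + 0.74(26) = 62.3 − 24.48 + 533 + 19.24 = 590.06.
∂Q_x/∂I = +0.013, so E_I = 0.013·(41000/590.06) ≈ 0.903.
E_I ∈ (0,1): normal good (necessity).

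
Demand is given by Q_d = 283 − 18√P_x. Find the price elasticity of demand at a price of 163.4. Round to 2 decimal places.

At P_x = 163.4, Q_d = 52.9096.
dQ_d/dP_x = −18/(2√P_x) = −18/(2·12.7828).
Point elasticity E = (dQ_d/dP_x)·(P_x/Q_d) = -0.7041 × 163.4/52.9096 ≈ -2.17.
|E| > 1, so demand is elastic at this price.

-2.17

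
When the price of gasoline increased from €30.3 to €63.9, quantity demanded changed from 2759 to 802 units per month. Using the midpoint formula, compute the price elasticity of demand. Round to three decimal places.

-1.541

%ΔQ = (802 − 2759)/[(2759 + 802)/2] = -1957/1780.5 ≈ -1.0991.
%Δp = (63.9 − 30.3)/[(30.3 + 63.9)/2] = 33.6/47.1 ≈ 0.7134.
Arc elasticity E = %ΔQ/%Δp ≈ -1.0991/0.7134 ≈ -1.541.
|E| > 1: demand is elastic over this range.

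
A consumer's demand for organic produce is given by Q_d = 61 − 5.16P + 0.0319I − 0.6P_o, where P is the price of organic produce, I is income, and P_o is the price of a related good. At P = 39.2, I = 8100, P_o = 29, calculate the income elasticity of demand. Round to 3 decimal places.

Substituting, Q_d = 61 − 5.16(39.2) + 0.0319(8100) − 0.6(29) = 61 − 202.272 + 258.39 − 17.4 = 99.718.
∂Q_d/∂I = +0.0319, so E_I = 0.0319·(8100/99.718) ≈ 2.591.
E_I > 1: normal good (luxury).

2.591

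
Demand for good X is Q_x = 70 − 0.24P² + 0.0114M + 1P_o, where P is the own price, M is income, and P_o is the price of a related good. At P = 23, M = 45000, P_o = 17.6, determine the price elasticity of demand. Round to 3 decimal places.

-0.536

Q_x = 70 − 0.24(23)² + 0.0114(45000) + 1(17.6) = 70 − 126.96 + 513 + 17.6 = 473.64.
∂Q_x/∂P = −2·0.24·P = -11.04, so E_p = -11.04·(23/473.64) ≈ -0.536.
|E_p| < 1: demand is inelastic.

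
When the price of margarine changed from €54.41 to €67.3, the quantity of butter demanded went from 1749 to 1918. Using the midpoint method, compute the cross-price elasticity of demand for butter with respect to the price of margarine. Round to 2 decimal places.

%ΔQ_x = (1918 − 1749)/[(1749+1918)/2] = 169/1833.5 ≈ 0.0922.
%ΔP_y = (67.3 − 54.41)/[(54.41+67.3)/2] ≈ 0.2118.
E_xy = 0.0922/0.2118 ≈ 0.44.
E_xy > 0, so butter and margarine are substitutes.

0.44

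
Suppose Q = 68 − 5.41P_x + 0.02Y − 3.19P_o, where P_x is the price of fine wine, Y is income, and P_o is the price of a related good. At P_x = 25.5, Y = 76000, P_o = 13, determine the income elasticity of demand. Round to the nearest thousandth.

At the given point, Q = 68 − 5.41(25.5) + 0.02(76000) − 3.19(13) = 68 − 137.955 + 1520 − 41.47 = 1408.575.
∂Q/∂Y = +0.02, so E_I = 0.02·(76000/1408.575) ≈ 1.079.
E_I > 1: normal good (luxury).

1.079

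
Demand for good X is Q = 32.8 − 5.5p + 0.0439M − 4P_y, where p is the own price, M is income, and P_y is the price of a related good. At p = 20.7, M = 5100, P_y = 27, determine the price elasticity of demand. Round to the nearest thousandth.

-3.268

Substituting, Q = 32.8 − 5.5(20.7) + 0.0439(5100) − 4(27) = 32.8 − 113.85 + 223.89 − 108 = 34.84.
∂Q/∂p = −5.5, so E_p = (−5.5)·(20.7/34.84) ≈ -3.268.
|E_p| > 1: demand is elastic.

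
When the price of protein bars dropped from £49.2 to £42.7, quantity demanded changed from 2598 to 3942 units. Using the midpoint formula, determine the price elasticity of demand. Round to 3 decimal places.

%Δq = (3942 − 2598)/[(2598 + 3942)/2] = 1344/3270 ≈ 0.4110.
%ΔP = (42.7 − 49.2)/[(49.2 + 42.7)/2] = -6.5/45.95 ≈ -0.1415.
Arc elasticity E = %Δq/%ΔP ≈ 0.4110/-0.1415 ≈ -2.906.
|E| > 1: demand is elastic over this range.

-2.906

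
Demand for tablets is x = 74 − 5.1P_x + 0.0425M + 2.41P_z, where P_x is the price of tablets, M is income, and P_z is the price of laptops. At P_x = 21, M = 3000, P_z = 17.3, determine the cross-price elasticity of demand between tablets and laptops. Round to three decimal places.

Substituting, x = 74 − 5.1(21) + 0.0425(3000) + 2.41(17.3) = 74 − 107.1 + 127.5 + 41.693 = 136.093.
∂x/∂P_z = +2.41, so E_xy = 2.41·(17.3/136.093) ≈ 0.306.
E_xy > 0: the goods are substitutes.

0.306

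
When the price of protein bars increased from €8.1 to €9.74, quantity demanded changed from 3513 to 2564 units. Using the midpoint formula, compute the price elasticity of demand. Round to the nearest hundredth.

%ΔQ = (2564 − 3513)/[(3513 + 2564)/2] = -949/3038.5 ≈ -0.3123.
%ΔP = (9.74 − 8.1)/[(8.1 + 9.74)/2] = 1.64/8.92 ≈ 0.1839.
Arc elasticity E = %ΔQ/%ΔP ≈ -0.3123/0.1839 ≈ -1.70.
|E| > 1: demand is elastic over this range.

-1.70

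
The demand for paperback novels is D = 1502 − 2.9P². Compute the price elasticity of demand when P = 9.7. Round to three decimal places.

At P = 9.7, D = 1229.139.
dD/dP = −2·2.9·P = −56.26.
Point elasticity E = (dD/dP)·(P/D) = -56.26 × 9.7/1229.139 ≈ -0.444.
|E| < 1, so demand is inelastic at this price.

-0.444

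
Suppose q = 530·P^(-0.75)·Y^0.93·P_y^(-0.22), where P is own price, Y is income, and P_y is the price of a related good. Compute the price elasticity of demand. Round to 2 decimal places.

For a Cobb–Douglas (constant-elasticity) form q = A·P^α·…, the elasticity with respect to P equals the exponent α at every point.
Here the exponent on P is -0.75, so the price elasticity of demand is -0.75.

-0.75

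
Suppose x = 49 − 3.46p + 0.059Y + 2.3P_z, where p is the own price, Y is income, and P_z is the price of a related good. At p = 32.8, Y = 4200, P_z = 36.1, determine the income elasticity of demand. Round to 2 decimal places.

0.93

Evaluating quantity at (p, Y, P_z) gives x = 49 − 3.46(32.8) + 0.059(4200) + 2.3(36.1) = 49 − 113.488 + 247.8 + 83.03 = 266.342.
∂x/∂Y = +0.059, so E_I = 0.059·(4200/266.342) ≈ 0.93.
E_I ∈ (0,1): normal good (necessity).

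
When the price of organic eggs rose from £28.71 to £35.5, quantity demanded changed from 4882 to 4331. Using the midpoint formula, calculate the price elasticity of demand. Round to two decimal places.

%ΔQ = (4331 − 4882)/[(4882 + 4331)/2] = -551/4606.5 ≈ -0.1196.
%ΔP = (35.5 − 28.71)/[(28.71 + 35.5)/2] = 6.79/32.105 ≈ 0.2115.
Arc elasticity E = %ΔQ/%ΔP ≈ -0.1196/0.2115 ≈ -0.57.
|E| < 1: demand is inelastic over this range.

-0.57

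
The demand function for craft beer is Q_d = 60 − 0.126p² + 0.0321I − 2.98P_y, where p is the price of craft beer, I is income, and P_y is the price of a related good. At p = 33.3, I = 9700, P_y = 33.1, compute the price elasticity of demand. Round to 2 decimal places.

Q_d = 60 − 0.126(33.3)² + 0.0321(9700) − 2.98(33.1) = 60 − 139.7201 + 311.37 − 98.638 = 133.0119.
∂Q_d/∂p = −2·0.126·p = -8.3916, so E_p = -8.3916·(33.3/133.0119) ≈ -2.10.
|E_p| > 1: demand is elastic.

-2.10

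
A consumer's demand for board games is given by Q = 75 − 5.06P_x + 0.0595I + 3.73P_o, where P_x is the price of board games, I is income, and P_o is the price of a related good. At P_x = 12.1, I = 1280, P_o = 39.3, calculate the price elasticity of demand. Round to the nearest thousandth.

-0.259

At the given point, Q = 75 − 5.06(12.1) + 0.0595(1280) + 3.73(39.3) = 75 − 61.226 + 76.16 + 146.589 = 236.523.
∂Q/∂P_x = −5.06, so E_p = (−5.06)·(12.1/236.523) ≈ -0.259.
|E_p| < 1: demand is inelastic.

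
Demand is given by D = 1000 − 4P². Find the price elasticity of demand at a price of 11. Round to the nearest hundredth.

At P = 11, D = 516.
dD/dP = −2·4·P = −88.
Point elasticity E = (dD/dP)·(P/D) = -88 × 11/516 ≈ -1.88.
|E| > 1, so demand is elastic at this price.

-1.88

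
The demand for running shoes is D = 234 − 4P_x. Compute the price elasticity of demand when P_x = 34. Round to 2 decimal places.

-1.39

At P_x = 34, D = 98.
dD/dP_x = −4.
Point elasticity E = (dD/dP_x)·(P_x/D) = -4 × 34/98 ≈ -1.39.
|E| > 1, so demand is elastic at this price.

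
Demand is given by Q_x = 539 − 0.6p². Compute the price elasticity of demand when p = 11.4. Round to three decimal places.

At p = 11.4, Q_x = 461.024.
dQ_x/dp = −2·0.6·p = −13.68.
Point elasticity E = (dQ_x/dp)·(p/Q_x) = -13.68 × 11.4/461.024 ≈ -0.338.
|E| < 1, so demand is inelastic at this price.

-0.338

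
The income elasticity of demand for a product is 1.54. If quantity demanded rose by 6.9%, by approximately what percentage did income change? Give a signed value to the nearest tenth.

%ΔQ ≈ E × %ΔI ⇒ %ΔI = %ΔQ / E = (6.9%)/(1.54) ≈ 4.5%.

4.5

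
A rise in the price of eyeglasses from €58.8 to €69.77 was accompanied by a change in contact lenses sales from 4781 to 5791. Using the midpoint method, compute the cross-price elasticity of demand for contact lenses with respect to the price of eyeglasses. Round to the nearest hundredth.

1.12

%ΔQ_x = (5791 − 4781)/[(4781+5791)/2] = 1010/5286 ≈ 0.1911.
%ΔP_y = (69.77 − 58.8)/[(58.8+69.77)/2] ≈ 0.1706.
E_xy = 0.1911/0.1706 ≈ 1.12.
E_xy > 0, so contact lenses and eyeglasses are substitutes.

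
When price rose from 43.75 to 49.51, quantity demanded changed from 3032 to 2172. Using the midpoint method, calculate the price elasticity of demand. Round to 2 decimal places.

%Δq = (2172 − 3032)/[(3032 + 2172)/2] = -860/2602 ≈ -0.3305.
%ΔP = (49.51 − 43.75)/[(43.75 + 49.51)/2] = 5.76/46.63 ≈ 0.1235.
Arc elasticity E = %Δq/%ΔP ≈ -0.3305/0.1235 ≈ -2.68.
|E| > 1: demand is elastic over this range.

-2.68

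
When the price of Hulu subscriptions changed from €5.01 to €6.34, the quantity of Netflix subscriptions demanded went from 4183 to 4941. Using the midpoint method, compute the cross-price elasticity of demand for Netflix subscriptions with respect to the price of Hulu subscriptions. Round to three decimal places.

0.709

%ΔQ_x = (4941 − 4183)/[(4183+4941)/2] = 758/4562 ≈ 0.1662.
%ΔP_y = (6.34 − 5.01)/[(5.01+6.34)/2] ≈ 0.2344.
E_xy = 0.1662/0.2344 ≈ 0.709.
E_xy > 0, so Netflix subscriptions and Hulu subscriptions are substitutes.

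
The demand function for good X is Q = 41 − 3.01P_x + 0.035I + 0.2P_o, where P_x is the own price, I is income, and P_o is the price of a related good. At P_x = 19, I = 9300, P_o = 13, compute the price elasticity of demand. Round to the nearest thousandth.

-0.183

Evaluating quantity at (P_x, I, P_o) gives Q = 41 − 3.01(19) + 0.035(9300) + 0.2(13) = 41 − 57.19 + 325.5 + 2.6 = 311.91.
∂Q/∂P_x = −3.01, so E_p = (−3.01)·(19/311.91) ≈ -0.183.
|E_p| < 1: demand is inelastic.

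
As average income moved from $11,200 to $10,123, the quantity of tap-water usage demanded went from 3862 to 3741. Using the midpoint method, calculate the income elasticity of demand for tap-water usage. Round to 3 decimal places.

%ΔQ = (3741 − 3862)/[(3862+3741)/2] = -121/3801.5 ≈ -0.0318.
%ΔM = (10,123 − 11,200)/[(11,200+10,123)/2] = -1077/10661.5 ≈ -0.1010.
E_I = %ΔQ/%ΔM ≈ 0.315.
E_I ∈ (0,1): normal good (necessity).

0.315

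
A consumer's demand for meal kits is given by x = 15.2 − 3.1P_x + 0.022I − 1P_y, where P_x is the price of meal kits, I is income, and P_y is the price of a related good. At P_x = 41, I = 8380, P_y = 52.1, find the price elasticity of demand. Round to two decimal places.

-6.24

Evaluating quantity at (P_x, I, P_y) gives x = 15.2 − 3.1(41) + 0.022(8380) − 1(52.1) = 15.2 − 127.1 + 184.36 − 52.1 = 20.36.
∂x/∂P_x = −3.1, so E_p = (−3.1)·(41/20.36) ≈ -6.24.
|E_p| > 1: demand is elastic.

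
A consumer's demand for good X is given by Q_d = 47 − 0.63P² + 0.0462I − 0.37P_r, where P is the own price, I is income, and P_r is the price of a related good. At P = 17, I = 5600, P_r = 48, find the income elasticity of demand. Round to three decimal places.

2.443

Substituting, Q_d = 47 − 0.63(17)² + 0.0462(5600) − 0.37(48) = 47 − 182.07 + 258.72 − 17.76 = 105.89.
∂Q_d/∂I = +0.0462, so E_I = 0.0462·(5600/105.89) ≈ 2.443.
E_I > 1: normal good (luxury).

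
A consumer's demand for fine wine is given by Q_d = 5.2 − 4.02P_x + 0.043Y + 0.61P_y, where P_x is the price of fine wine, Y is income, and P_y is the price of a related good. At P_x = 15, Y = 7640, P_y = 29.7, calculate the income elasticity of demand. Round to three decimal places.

Q_d = 5.2 − 4.02(15) + 0.043(7640) + 0.61(29.7) = 5.2 − 60.3 + 328.52 + 18.117 = 291.537.
∂Q_d/∂Y = +0.043, so E_I = 0.043·(7640/291.537) ≈ 1.127.
E_I > 1: normal good (luxury).

1.127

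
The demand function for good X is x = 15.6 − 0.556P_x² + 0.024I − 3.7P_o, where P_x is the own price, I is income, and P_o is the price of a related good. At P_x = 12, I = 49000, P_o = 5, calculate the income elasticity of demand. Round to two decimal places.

At the given point, x = 15.6 − 0.556(12)² + 0.024(49000) − 3.7(5) = 15.6 − 80.064 + 1176 − 18.5 = 1093.036.
∂x/∂I = +0.024, so E_I = 0.024·(49000/1093.036) ≈ 1.08.
E_I > 1: normal good (luxury).

1.08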